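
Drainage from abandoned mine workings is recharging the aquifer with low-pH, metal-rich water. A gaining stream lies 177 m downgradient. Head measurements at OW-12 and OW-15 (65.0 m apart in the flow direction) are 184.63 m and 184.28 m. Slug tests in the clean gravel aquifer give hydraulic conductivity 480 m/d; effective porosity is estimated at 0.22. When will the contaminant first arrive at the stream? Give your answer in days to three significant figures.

Hydraulic gradient i = (184.63 − 184.28) / 65.0 = 0.35 / 65.0 = 0.005385
q = Ki = 480 × 0.005385 = 2.585 m/d
v_s = q/n_e = 2.585/0.22 = 11.75 m/d
t = L / v = 177 / 11.75 = 15.07 d

15.1 days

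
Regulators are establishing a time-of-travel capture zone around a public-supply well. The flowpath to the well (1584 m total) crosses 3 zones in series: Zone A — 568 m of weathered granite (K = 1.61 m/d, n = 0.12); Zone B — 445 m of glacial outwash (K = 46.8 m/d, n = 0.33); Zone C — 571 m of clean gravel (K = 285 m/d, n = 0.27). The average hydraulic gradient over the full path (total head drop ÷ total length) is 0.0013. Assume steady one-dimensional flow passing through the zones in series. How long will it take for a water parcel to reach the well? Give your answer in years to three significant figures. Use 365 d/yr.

Continuity: the same q passes through each zone, so ΔH = q·Σ(L_j/K_j) — the zones act as resistances in series.
Σ(L/K) = 568/1.61 + 445/46.8 + 571/285 = 352.8 + 9.509 + 2.004 = 364.3 d
K_eq = L_total / Σ(L/K) = 1584 / 364.3 = 4.348 m/d
q = K_eq · i = 4.348 × 0.0013 = 0.005652 m/d (same in every zone)
Zone A: v = q/n = 0.005652/0.12 = 0.04710 m/d → t_A = 568/0.04710 = 12060 d
Zone B: v = q/n = 0.005652/0.33 = 0.01713 m/d → t_B = 445/0.01713 = 25980 d
Zone C: v = q/n = 0.005652/0.27 = 0.02093 m/d → t_C = 571/0.02093 = 27280 d
Total t = 12060 + 25980 + 27280 = 65310 d
   = 65310 / 365 = 179 yr

179 years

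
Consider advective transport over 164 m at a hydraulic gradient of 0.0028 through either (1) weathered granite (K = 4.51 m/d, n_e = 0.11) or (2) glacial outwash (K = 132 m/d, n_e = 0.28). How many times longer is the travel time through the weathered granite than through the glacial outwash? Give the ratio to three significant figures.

11.5

Unit 1 (weathered granite): v = 4.51×0.0028/0.11 = 0.1148 m/d, t = 164/0.1148 = 1429 d
Unit 2 (glacial outwash): v = 132×0.0028/0.28 = 1.320 m/d, t = 164/1.320 = 124.2 d
t(weathered granite) / t(glacial outwash) = 1429/124.2 = 11.5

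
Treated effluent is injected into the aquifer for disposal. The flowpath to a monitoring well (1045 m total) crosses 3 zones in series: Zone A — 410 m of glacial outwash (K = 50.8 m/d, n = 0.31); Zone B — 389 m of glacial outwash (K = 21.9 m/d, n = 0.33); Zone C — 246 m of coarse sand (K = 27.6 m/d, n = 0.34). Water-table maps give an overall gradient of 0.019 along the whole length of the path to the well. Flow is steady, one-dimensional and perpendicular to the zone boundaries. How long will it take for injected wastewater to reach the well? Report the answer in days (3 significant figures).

593 days

For zones in series the flux q is common to all zones; the equivalent conductivity is the harmonic (thickness-weighted) mean, K_eq = L_total / Σ(L_j/K_j).
Σ(L/K) = 410/50.8 + 389/21.9 + 246/27.6 = 8.071 + 17.76 + 8.913 = 34.75 d
K_eq = L_total / Σ(L/K) = 1045 / 34.75 = 30.08 m/d
q = K_eq · i = 30.08 × 0.019 = 0.5714 m/d (same in every zone)
Zone A: v = q/n = 0.5714/0.31 = 1.843 m/d → t_A = 410/1.843 = 222.4 d
Zone B: v = q/n = 0.5714/0.33 = 1.732 m/d → t_B = 389/1.732 = 224.6 d
Zone C: v = q/n = 0.5714/0.34 = 1.681 m/d → t_C = 246/1.681 = 146.4 d
Total t = 222.4 + 224.6 + 146.4 = 593.4 d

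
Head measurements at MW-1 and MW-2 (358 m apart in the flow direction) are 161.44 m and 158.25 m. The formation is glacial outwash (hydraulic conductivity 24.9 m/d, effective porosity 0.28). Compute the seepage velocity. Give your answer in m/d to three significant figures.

Hydraulic gradient i = (161.44 − 158.25) / 358 = 3.19 / 358 = 0.008911
Specific discharge q = 24.9 × 0.008911 = 0.2219 m/d
v = Ki/n = 24.9·0.008911/0.28 = 0.7924 m/d

0.792 m/d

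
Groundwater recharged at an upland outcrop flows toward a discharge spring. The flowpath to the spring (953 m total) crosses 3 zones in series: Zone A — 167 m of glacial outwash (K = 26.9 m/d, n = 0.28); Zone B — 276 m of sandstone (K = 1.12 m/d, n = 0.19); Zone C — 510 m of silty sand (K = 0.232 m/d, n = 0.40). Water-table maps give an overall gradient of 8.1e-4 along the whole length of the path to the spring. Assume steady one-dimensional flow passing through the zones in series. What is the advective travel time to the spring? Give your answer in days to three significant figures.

963000 days

Continuity: the same q passes through each zone, so ΔH = q·Σ(L_j/K_j) — the zones act as resistances in series.
Σ(L/K) = 167/26.9 + 276/1.12 + 510/0.232 = 6.208 + 246.4 + 2198 = 2451 d
K_eq = L_total / Σ(L/K) = 953 / 2451 = 0.3888 m/d
q = K_eq · i = 0.3888 × 8.1e-4 = 3.150e-4 m/d (same in every zone)
Zone A: v = q/n = 3.150e-4/0.28 = 0.001125 m/d → t_A = 167/0.001125 = 148500 d
Zone B: v = q/n = 3.150e-4/0.19 = 0.001658 m/d → t_B = 276/0.001658 = 166500 d
Zone C: v = q/n = 3.150e-4/0.40 = 7.874e-4 m/d → t_C = 510/7.874e-4 = 647700 d
Total t = 148500 + 166500 + 647700 = 962700 d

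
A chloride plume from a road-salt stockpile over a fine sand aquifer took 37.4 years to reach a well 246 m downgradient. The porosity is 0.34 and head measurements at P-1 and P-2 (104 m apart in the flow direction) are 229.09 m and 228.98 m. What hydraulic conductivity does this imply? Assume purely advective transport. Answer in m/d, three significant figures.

5.79 m/d

Hydraulic gradient i = (229.09 − 228.98) / 104 = 0.11 / 104 = 0.001058
t = 37.4 years = 13650 d
v = L / t = 246 / 13650 = 0.01802 m/d
K = v · n / i = 0.01802 × 0.34 / 0.001058 = 5.79 m/d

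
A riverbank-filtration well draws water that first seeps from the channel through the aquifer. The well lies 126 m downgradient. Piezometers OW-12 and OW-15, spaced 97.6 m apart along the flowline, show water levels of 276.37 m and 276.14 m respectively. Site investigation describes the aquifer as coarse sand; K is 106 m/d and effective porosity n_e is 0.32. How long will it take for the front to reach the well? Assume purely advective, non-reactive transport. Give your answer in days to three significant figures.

Hydraulic gradient i = (276.37 − 276.14) / 97.6 = 0.23 / 97.6 = 0.002357
Darcy flux q = K·i = 106 × 0.002357 = 0.2498 m/d
Average linear velocity = 0.2498 / 0.32 = 0.7806 m/d
t = L / v = 126 / 0.7806 = 161.4 d

161 days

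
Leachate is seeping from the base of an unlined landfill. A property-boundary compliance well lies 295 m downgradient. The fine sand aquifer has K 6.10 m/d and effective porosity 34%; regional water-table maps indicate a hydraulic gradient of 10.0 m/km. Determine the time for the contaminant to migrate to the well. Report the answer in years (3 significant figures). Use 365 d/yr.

q = Ki = 6.10 × 0.010 = 0.06100 m/d
v_s = q/n_e = 0.06100/0.34 = 0.1794 m/d
t = L / v = 295 / 0.1794 = 1644 d
   = 1644 / 365 = 4.50 yr

4.50 years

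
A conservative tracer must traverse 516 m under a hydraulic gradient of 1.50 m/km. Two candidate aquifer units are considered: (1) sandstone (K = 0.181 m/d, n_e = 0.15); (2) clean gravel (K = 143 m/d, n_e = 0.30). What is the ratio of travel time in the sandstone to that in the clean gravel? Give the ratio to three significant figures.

395

Unit 1 (sandstone): v = 0.181×0.0015/0.15 = 0.001810 m/d, t = 516/0.001810 = 285100 d
Unit 2 (clean gravel): v = 143×0.0015/0.30 = 0.7150 m/d, t = 516/0.7150 = 721.7 d
t(sandstone) / t(clean gravel) = 285100/721.7 = 395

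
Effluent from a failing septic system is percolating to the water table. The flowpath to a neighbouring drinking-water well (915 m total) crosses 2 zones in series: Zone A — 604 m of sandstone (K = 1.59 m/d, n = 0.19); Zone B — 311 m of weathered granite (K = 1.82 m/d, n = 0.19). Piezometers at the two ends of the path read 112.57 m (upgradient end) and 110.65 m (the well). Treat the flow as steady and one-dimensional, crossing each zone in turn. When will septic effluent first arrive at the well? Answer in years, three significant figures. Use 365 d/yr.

Total head drop ΔH = 112.57 − 110.65 = 1.92 m
Steady 1-D flow in series ⇒ the Darcy flux q is identical in every zone and the zone head losses add (resistances L/K in series).
Σ(L/K) = 604/1.59 + 311/1.82 = 379.9 + 170.9 = 550.8 d
q = ΔH / Σ(L/K) = 1.92 / 550.8 = 0.003486 m/d (same in every zone)
Zone A: v = q/n = 0.003486/0.19 = 0.01835 m/d → t_A = 604/0.01835 = 32920 d
Zone B: v = q/n = 0.003486/0.19 = 0.01835 m/d → t_B = 311/0.01835 = 16950 d
Total t = 32920 + 16950 = 49870 d
   = 49870 / 365 = 137 yr

137 years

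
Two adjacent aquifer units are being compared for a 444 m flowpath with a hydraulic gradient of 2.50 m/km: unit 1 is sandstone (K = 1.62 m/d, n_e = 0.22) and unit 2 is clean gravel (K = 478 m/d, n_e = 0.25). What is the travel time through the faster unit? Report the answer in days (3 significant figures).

Unit 1 (sandstone): v = 1.62×0.0025/0.22 = 0.01841 m/d, t = 444/0.01841 = 24120 d
Unit 2 (clean gravel): v = 478×0.0025/0.25 = 4.780 m/d, t = 444/4.780 = 92.89 d
Faster unit: t = 92.9 d

92.9 days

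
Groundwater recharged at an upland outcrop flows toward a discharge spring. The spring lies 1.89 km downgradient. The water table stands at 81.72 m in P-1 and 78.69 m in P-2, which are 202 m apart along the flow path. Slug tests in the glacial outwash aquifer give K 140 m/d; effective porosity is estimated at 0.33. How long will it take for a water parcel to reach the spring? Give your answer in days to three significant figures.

Hydraulic gradient i = (81.72 − 78.69) / 202 = 3.03 / 202 = 0.01500
Darcy flux q = K·i = 140 × 0.01500 = 2.100 m/d
Average linear velocity = 2.100 / 0.33 = 6.364 m/d
L = 1.89 km = 1890 m
t = L / v = 1890 / 6.364 = 297.0 d

297 days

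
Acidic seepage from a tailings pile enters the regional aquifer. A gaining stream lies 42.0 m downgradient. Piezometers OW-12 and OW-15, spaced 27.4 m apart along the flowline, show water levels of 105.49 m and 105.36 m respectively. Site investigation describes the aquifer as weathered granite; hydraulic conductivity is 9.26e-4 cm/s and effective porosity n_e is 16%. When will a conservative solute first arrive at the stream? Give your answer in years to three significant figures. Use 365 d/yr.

Hydraulic gradient i = (105.49 − 105.36) / 27.4 = 0.13 / 27.4 = 0.004745
K = 9.26e-4 cm/s × 864 = 0.8001 m/d
Darcy flux q = K·i = 0.8001 × 0.004745 = 0.003796 m/d
v = Ki/n = 0.8001·0.004745/0.16 = 0.02372 m/d
t = L / v = 42.0 / 0.02372 = 1770 d
   = 1770 / 365 = 4.85 yr

4.85 years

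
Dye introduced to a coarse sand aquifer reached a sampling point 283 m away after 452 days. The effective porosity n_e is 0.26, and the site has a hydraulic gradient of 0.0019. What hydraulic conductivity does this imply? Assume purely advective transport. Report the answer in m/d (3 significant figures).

85.7 m/d

v = L / t = 283 / 452 = 0.6261 m/d
K = v · n / i = 0.6261 × 0.26 / 0.0019 = 85.7 m/d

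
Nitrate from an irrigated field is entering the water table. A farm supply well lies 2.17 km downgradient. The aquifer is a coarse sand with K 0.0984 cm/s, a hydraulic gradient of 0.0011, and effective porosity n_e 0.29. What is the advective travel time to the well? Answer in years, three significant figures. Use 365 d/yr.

18.4 years

K = 0.0984 cm/s × 864 = 85.02 m/d
Darcy flux q = K·i = 85.02 × 0.0011 = 0.09352 m/d
Average linear velocity = 0.09352 / 0.29 = 0.3225 m/d
L = 2.17 km = 2170 m
t = L / v = 2170 / 0.3225 = 6729 d
   = 6729 / 365 = 18.4 yr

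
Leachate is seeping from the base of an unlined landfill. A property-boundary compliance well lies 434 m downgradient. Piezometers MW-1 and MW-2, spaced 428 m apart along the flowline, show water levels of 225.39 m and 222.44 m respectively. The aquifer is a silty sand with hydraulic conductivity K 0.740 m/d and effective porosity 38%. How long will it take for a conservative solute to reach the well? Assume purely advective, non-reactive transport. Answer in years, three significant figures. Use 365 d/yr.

88.6 years

Hydraulic gradient i = (225.39 − 222.44) / 428 = 2.95 / 428 = 0.006893
Darcy flux q = K·i = 0.740 × 0.006893 = 0.005100 m/d
v = Ki/n = 0.740·0.006893/0.38 = 0.01342 m/d
t = L / v = 434 / 0.01342 = 32330 d
   = 32330 / 365 = 88.6 yr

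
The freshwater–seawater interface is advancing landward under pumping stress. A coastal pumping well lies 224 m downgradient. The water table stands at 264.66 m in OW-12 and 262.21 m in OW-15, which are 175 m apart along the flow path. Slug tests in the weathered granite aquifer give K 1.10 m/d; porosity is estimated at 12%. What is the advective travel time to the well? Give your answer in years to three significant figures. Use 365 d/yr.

Hydraulic gradient i = (264.66 − 262.21) / 175 = 2.45 / 175 = 0.01400
Darcy flux q = K·i = 1.10 × 0.01400 = 0.01540 m/d
Average linear velocity = 0.01540 / 0.12 = 0.1283 m/d
t = L / v = 224 / 0.1283 = 1745 d
   = 1745 / 365 = 4.78 yr

4.78 years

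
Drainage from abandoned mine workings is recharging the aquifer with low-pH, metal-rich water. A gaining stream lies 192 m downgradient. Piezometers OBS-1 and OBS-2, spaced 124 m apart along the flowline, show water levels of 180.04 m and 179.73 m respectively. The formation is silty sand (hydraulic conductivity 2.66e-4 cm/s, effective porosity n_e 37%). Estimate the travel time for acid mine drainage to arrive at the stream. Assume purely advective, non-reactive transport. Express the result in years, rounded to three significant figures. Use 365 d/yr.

339 years

Hydraulic gradient i = (180.04 − 179.73) / 124 = 0.31 / 124 = 0.002500
K = 2.66e-4 cm/s × 864 = 0.2298 m/d
Specific discharge q = 0.2298 × 0.002500 = 5.746e-4 m/d
Average linear velocity = 5.746e-4 / 0.37 = 0.001553 m/d
t = L / v = 192 / 0.001553 = 123600 d
   = 123600 / 365 = 339 yr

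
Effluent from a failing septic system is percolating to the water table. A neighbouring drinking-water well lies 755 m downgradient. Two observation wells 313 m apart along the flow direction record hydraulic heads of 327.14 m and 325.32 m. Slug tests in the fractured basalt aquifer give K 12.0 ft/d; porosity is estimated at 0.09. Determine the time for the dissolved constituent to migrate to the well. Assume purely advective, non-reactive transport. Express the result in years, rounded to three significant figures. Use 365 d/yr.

Hydraulic gradient i = (327.14 − 325.32) / 313 = 1.82 / 313 = 0.005815
K = 12.0 ft/d × 0.3048 = 3.658 m/d
Darcy flux q = K·i = 3.658 × 0.005815 = 0.02127 m/d
v = Ki/n = 3.658·0.005815/0.09 = 0.2363 m/d
t = L / v = 755 / 0.2363 = 3195 d
   = 3195 / 365 = 8.75 yr

8.75 years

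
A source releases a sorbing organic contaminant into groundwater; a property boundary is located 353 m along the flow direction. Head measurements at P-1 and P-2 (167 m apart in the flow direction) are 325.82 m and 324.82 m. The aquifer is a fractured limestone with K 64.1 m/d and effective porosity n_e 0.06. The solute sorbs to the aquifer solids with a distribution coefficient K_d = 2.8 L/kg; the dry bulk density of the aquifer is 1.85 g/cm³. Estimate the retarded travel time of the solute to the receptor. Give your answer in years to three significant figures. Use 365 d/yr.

13.2 years

Hydraulic gradient i = (325.82 − 324.82) / 167 = 1.00 / 167 = 0.005988
q = Ki = 64.1 × 0.005988 = 0.3838 m/d
Average linear velocity = 0.3838 / 0.06 = 6.397 m/d
Retardation R = 1 + ρ_b·K_d/n = 1 + 1.85×2.8/0.06 = 87.33
Contaminant velocity v_c = v/R = 6.397/87.33 = 0.07325 m/d
t = L/v_c = 353/0.07325 = 4819 d
   = 4819/365 = 13.2 yr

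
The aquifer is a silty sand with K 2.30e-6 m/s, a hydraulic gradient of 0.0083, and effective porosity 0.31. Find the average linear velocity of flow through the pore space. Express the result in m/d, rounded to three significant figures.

K = 2.30e-6 m/s × 86400 s/d = 0.1987 m/d
Specific discharge q = 0.1987 × 0.0083 = 0.001649 m/d
v = Ki/n = 0.1987·0.0083/0.31 = 0.005321 m/d

0.00532 m/d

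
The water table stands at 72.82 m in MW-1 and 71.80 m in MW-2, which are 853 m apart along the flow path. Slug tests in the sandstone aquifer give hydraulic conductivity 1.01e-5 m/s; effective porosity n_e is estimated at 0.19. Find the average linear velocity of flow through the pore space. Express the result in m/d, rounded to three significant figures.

Hydraulic gradient i = (72.82 − 71.80) / 853 = 1.02 / 853 = 0.001196
K = 1.01e-5 m/s × 86400 s/d = 0.8726 m/d
Darcy flux q = K·i = 0.8726 × 0.001196 = 0.001043 m/d
v = Ki/n = 0.8726·0.001196/0.19 = 0.005492 m/d

0.00549 m/d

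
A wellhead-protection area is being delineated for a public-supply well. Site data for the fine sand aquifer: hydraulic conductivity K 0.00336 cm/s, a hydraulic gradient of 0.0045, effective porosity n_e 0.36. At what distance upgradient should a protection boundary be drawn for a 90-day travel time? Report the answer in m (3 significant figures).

3.27 m

K = 0.00336 cm/s × 864 = 2.903 m/d
q = Ki = 2.903 × 0.0045 = 0.01306 m/d
v_s = q/n_e = 0.01306/0.36 = 0.03629 m/d
L = v × T = 0.03629 × 90 = 3.266 m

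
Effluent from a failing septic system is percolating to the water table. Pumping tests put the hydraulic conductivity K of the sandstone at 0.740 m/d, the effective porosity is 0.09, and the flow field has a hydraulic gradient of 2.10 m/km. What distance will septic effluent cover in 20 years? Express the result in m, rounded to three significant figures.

Specific discharge q = 0.740 × 0.0021 = 0.001554 m/d
v_s = q/n_e = 0.001554/0.09 = 0.01727 m/d
T = 20 yr × 365 = 7300 d
L = v × T = 0.01727 × 7300 = 126.0 m

126 m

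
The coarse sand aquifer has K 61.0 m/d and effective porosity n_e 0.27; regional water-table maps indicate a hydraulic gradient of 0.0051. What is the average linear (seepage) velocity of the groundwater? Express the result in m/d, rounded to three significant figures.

q = Ki = 61.0 × 0.0051 = 0.3111 m/d
v = Ki/n = 61.0·0.0051/0.27 = 1.152 m/d

1.15 m/d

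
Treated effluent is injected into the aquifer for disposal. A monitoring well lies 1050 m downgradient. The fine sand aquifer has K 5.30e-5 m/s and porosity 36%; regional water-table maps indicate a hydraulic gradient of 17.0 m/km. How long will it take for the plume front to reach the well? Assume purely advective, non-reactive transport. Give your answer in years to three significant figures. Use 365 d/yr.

13.3 years

K = 5.30e-5 m/s × 86400 s/d = 4.579 m/d
q = Ki = 4.579 × 0.017 = 0.07785 m/d
v = Ki/n = 4.579·0.017/0.36 = 0.2162 m/d
t = L / v = 1050 / 0.2162 = 4856 d
   = 4856 / 365 = 13.3 yr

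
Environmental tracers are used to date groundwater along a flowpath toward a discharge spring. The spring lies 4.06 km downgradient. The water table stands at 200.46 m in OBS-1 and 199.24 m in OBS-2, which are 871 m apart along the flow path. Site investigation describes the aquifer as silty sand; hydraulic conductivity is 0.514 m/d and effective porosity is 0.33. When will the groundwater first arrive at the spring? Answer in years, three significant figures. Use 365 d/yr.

5100 years

Hydraulic gradient i = (200.46 − 199.24) / 871 = 1.22 / 871 = 0.001401
Darcy flux q = K·i = 0.514 × 0.001401 = 7.200e-4 m/d
v = Ki/n = 0.514·0.001401/0.33 = 0.002182 m/d
L = 4.06 km = 4060 m
t = L / v = 4060 / 0.002182 = 1.861e6 d
   = 1.861e6 / 365 = 5100 yr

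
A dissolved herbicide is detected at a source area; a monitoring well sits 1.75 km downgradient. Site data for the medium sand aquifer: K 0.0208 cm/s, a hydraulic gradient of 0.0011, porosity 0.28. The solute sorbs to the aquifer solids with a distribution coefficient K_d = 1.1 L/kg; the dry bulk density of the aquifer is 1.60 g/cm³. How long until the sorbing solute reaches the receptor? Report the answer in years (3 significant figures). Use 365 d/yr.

495 years

K = 0.0208 cm/s × 864 = 17.97 m/d
Darcy flux q = K·i = 17.97 × 0.0011 = 0.01977 m/d
v_s = q/n_e = 0.01977/0.28 = 0.07060 m/d
Retardation R = 1 + ρ_b·K_d/n = 1 + 1.60×1.1/0.28 = 7.286
Contaminant velocity v_c = v/R = 0.07060/7.286 = 0.009690 m/d
L = 1.75 km = 1750 m
t = L/v_c = 1750/0.009690 = 180600 d
   = 180600/365 = 495 yr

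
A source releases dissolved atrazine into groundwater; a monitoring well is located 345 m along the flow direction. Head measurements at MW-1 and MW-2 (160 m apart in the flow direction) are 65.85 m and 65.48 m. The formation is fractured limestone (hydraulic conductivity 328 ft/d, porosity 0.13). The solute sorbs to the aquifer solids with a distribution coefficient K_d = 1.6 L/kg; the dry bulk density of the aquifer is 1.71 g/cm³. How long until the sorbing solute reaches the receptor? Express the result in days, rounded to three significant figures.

Hydraulic gradient i = (65.85 − 65.48) / 160 = 0.37 / 160 = 0.002313
K = 328 ft/d × 0.3048 = 99.97 m/d
Specific discharge q = 99.97 × 0.002313 = 0.2312 m/d
v = Ki/n = 99.97·0.002313/0.13 = 1.778 m/d
Retardation R = 1 + ρ_b·K_d/n = 1 + 1.71×1.6/0.13 = 22.05
Contaminant velocity v_c = v/R = 1.778/22.05 = 0.08067 m/d
t = L/v_c = 345/0.08067 = 4277 d

4280 days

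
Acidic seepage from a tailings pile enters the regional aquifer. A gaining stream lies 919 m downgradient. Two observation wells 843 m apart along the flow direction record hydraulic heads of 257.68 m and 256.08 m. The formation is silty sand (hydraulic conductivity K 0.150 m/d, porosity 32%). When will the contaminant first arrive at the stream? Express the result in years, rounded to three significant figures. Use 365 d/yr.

2830 years

Hydraulic gradient i = (257.68 − 256.08) / 843 = 1.60 / 843 = 0.001898
Specific discharge q = 0.150 × 0.001898 = 2.847e-4 m/d
v = Ki/n = 0.150·0.001898/0.32 = 8.897e-4 m/d
t = L / v = 919 / 8.897e-4 = 1.033e6 d
   = 1.033e6 / 365 = 2830 yr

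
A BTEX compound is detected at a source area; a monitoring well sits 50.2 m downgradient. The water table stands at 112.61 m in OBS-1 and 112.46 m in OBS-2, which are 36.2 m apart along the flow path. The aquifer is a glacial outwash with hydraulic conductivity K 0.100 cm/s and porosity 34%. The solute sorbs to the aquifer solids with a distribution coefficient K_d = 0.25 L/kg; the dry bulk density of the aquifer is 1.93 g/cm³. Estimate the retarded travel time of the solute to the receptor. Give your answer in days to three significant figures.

115 days

Hydraulic gradient i = (112.61 − 112.46) / 36.2 = 0.15 / 36.2 = 0.004144
K = 0.100 cm/s × 864 = 86.40 m/d
Darcy flux q = K·i = 86.40 × 0.004144 = 0.3580 m/d
v_s = q/n_e = 0.3580/0.34 = 1.053 m/d
Retardation R = 1 + ρ_b·K_d/n = 1 + 1.93×0.25/0.34 = 2.419
Contaminant velocity v_c = v/R = 1.053/2.419 = 0.4353 m/d
t = L/v_c = 50.2/0.4353 = 115.3 d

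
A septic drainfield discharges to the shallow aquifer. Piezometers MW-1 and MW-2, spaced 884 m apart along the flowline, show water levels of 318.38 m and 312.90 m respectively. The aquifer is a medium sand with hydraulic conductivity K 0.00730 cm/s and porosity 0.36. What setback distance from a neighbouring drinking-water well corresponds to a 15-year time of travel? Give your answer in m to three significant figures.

Hydraulic gradient i = (318.38 − 312.90) / 884 = 5.48 / 884 = 0.006199
K = 0.00730 cm/s × 864 = 6.307 m/d
Darcy flux q = K·i = 6.307 × 0.006199 = 0.03910 m/d
v_s = q/n_e = 0.03910/0.36 = 0.1086 m/d
T = 15 yr × 365 = 5475 d
L = v × T = 0.1086 × 5475 = 594.6 m

595 m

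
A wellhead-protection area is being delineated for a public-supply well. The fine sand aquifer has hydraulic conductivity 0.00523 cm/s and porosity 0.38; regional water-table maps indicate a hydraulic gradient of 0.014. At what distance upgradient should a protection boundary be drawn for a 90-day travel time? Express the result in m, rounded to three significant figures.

K = 0.00523 cm/s × 864 = 4.519 m/d
Darcy flux q = K·i = 4.519 × 0.014 = 0.06326 m/d
v = Ki/n = 4.519·0.014/0.38 = 0.1665 m/d
L = v × T = 0.1665 × 90 = 14.98 m

15.0 m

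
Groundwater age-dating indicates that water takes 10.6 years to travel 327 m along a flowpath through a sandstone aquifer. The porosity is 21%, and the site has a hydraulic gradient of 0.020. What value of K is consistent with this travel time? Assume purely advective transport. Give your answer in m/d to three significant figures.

t = 10.6 years = 3869 d
v = L / t = 327 / 3869 = 0.08452 m/d
K = v · n / i = 0.08452 × 0.21 / 0.020 = 0.887 m/d

0.887 m/d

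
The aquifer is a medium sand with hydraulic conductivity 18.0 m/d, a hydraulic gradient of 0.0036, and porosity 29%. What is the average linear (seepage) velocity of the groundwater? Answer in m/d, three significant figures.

0.223 m/d

Darcy flux q = K·i = 18.0 × 0.0036 = 0.06480 m/d
Average linear velocity = 0.06480 / 0.29 = 0.2234 m/d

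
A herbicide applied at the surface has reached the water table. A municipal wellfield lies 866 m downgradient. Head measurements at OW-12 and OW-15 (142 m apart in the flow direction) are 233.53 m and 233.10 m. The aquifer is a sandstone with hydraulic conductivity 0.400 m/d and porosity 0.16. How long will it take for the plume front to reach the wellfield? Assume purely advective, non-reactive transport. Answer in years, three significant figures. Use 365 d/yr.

Hydraulic gradient i = (233.53 − 233.10) / 142 = 0.43 / 142 = 0.003028
Darcy flux q = K·i = 0.400 × 0.003028 = 0.001211 m/d
Average linear velocity = 0.001211 / 0.16 = 0.007570 m/d
t = L / v = 866 / 0.007570 = 114400 d
   = 114400 / 365 = 313 yr

313 years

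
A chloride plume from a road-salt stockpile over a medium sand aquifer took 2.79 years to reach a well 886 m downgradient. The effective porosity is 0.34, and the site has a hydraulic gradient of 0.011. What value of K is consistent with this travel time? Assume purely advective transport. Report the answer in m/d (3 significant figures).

26.9 m/d

t = 2.79 years = 1018 d
v = L / t = 886 / 1018 = 0.8700 m/d
K = v · n / i = 0.8700 × 0.34 / 0.011 = 26.9 m/d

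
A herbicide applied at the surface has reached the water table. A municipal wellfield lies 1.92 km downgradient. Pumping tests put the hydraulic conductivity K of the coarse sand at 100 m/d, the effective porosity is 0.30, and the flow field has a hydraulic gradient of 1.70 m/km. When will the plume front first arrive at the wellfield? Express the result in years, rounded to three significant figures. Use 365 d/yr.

9.28 years

q = Ki = 100 × 0.0017 = 0.1700 m/d
Average linear velocity = 0.1700 / 0.30 = 0.5667 m/d
L = 1.92 km = 1920 m
t = L / v = 1920 / 0.5667 = 3388 d
   = 3388 / 365 = 9.28 yr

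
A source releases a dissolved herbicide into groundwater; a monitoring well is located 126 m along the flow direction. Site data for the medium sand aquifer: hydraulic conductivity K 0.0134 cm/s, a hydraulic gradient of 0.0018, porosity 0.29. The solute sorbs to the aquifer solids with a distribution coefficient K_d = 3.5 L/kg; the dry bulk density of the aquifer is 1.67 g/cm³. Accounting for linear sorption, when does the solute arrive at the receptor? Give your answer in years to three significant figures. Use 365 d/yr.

102 years

K = 0.0134 cm/s × 864 = 11.58 m/d
Specific discharge q = 11.58 × 0.0018 = 0.02084 m/d
Seepage velocity v = q / n = 0.02084 / 0.29 = 0.07186 m/d
Retardation R = 1 + ρ_b·K_d/n = 1 + 1.67×3.5/0.29 = 21.16
Contaminant velocity v_c = v/R = 0.07186/21.16 = 0.003397 m/d
t = L/v_c = 126/0.003397 = 37090 d
   = 37090/365 = 102 yr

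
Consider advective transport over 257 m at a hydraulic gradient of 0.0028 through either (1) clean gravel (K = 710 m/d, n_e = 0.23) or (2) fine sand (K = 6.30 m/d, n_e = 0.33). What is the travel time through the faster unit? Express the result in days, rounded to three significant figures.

Unit 1 (clean gravel): v = 710×0.0028/0.23 = 8.643 m/d, t = 257/8.643 = 29.73 d
Unit 2 (fine sand): v = 6.30×0.0028/0.33 = 0.05345 m/d, t = 257/0.05345 = 4808 d
Faster unit: t = 29.7 d

29.7 days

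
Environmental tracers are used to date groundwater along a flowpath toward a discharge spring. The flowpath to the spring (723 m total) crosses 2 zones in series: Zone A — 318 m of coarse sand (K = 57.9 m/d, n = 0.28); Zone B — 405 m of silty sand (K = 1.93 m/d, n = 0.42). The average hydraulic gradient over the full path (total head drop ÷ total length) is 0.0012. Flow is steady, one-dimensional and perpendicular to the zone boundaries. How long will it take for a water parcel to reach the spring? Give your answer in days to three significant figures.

64300 days

Continuity: the same q passes through each zone, so ΔH = q·Σ(L_j/K_j) — the zones act as resistances in series.
Σ(L/K) = 318/57.9 + 405/1.93 = 5.492 + 209.8 = 215.3 d
K_eq = L_total / Σ(L/K) = 723 / 215.3 = 3.358 m/d
q = K_eq · i = 3.358 × 0.0012 = 0.004029 m/d (same in every zone)
Zone A: v = q/n = 0.004029/0.28 = 0.01439 m/d → t_A = 318/0.01439 = 22100 d
Zone B: v = q/n = 0.004029/0.42 = 0.009593 m/d → t_B = 405/0.009593 = 42220 d
Total t = 22100 + 42220 = 64320 d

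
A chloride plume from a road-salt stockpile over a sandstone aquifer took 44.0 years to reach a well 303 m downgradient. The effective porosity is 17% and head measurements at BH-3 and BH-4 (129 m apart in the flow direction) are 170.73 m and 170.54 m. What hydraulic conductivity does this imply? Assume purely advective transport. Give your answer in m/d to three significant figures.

Hydraulic gradient i = (170.73 − 170.54) / 129 = 0.19 / 129 = 0.001473
t = 44.0 years = 16060 d
v = L / t = 303 / 16060 = 0.01887 m/d
K = v · n / i = 0.01887 × 0.17 / 0.001473 = 2.18 m/d

2.18 m/d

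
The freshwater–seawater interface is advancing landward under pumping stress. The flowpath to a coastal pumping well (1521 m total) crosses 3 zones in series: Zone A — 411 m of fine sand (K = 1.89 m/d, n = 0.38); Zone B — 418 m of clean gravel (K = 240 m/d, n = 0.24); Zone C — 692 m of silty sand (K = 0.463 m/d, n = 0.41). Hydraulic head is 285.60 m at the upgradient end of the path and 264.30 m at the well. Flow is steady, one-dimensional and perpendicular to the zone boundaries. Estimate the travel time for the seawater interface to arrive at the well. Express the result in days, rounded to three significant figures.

43500 days

Total head drop ΔH = 285.60 − 264.30 = 21.30 m
Continuity: the same q passes through each zone, so ΔH = q·Σ(L_j/K_j) — the zones act as resistances in series.
Σ(L/K) = 411/1.89 + 418/240 + 692/0.463 = 217.5 + 1.742 + 1495 = 1714 d
q = ΔH / Σ(L/K) = 21.30 / 1714 = 0.01243 m/d (same in every zone)
Zone A: v = q/n = 0.01243/0.38 = 0.03271 m/d → t_A = 411/0.03271 = 12570 d
Zone B: v = q/n = 0.01243/0.24 = 0.05179 m/d → t_B = 418/0.05179 = 8072 d
Zone C: v = q/n = 0.01243/0.41 = 0.03031 m/d → t_C = 692/0.03031 = 22830 d
Total t = 12570 + 8072 + 22830 = 43470 d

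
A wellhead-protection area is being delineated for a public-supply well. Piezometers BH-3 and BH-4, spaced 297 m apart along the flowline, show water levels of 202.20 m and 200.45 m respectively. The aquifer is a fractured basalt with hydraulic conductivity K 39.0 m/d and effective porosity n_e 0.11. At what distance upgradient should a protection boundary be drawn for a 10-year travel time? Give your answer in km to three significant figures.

Hydraulic gradient i = (202.20 − 200.45) / 297 = 1.75 / 297 = 0.005892
Darcy flux q = K·i = 39.0 × 0.005892 = 0.2298 m/d
Seepage velocity v = q / n = 0.2298 / 0.11 = 2.089 m/d
T = 10 yr × 365 = 3650 d
L = v × T = 2.089 × 3650 = 7625 m
   = 7.63 km

7.63 km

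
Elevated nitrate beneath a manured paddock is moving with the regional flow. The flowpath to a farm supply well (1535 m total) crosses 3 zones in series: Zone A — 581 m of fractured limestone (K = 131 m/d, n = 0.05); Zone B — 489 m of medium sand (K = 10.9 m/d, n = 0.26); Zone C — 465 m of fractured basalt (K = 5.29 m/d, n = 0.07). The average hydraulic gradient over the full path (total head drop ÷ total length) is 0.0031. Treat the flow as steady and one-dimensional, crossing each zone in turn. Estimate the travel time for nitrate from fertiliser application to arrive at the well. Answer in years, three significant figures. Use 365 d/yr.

For zones in series the flux q is common to all zones; the equivalent conductivity is the harmonic (thickness-weighted) mean, K_eq = L_total / Σ(L_j/K_j).
Σ(L/K) = 581/131 + 489/10.9 + 465/5.29 = 4.435 + 44.86 + 87.90 = 137.2 d
K_eq = L_total / Σ(L/K) = 1535 / 137.2 = 11.19 m/d
q = K_eq · i = 11.19 × 0.0031 = 0.03468 m/d (same in every zone)
Zone A: v = q/n = 0.03468/0.05 = 0.6937 m/d → t_A = 581/0.6937 = 837.6 d
Zone B: v = q/n = 0.03468/0.26 = 0.1334 m/d → t_B = 489/0.1334 = 3666 d
Zone C: v = q/n = 0.03468/0.07 = 0.4955 m/d → t_C = 465/0.4955 = 938.5 d
Total t = 837.6 + 3666 + 938.5 = 5442 d
   = 5442 / 365 = 14.9 yr

14.9 years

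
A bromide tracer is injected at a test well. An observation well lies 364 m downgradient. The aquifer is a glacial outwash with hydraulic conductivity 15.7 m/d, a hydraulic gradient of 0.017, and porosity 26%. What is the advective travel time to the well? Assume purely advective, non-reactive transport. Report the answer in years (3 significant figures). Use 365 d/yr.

Darcy flux q = K·i = 15.7 × 0.017 = 0.2669 m/d
v = Ki/n = 15.7·0.017/0.26 = 1.027 m/d
t = L / v = 364 / 1.027 = 354.6 d
   = 354.6 / 365 = 0.971 yr

0.971 years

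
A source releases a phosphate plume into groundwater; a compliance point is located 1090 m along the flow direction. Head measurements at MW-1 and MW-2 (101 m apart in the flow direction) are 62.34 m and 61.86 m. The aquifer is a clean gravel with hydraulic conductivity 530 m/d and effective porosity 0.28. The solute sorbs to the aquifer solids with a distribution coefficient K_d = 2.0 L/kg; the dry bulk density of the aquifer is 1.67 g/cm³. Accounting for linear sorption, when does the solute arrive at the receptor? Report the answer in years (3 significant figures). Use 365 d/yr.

4.29 years

Hydraulic gradient i = (62.34 − 61.86) / 101 = 0.48 / 101 = 0.004752
Specific discharge q = 530 × 0.004752 = 2.519 m/d
v = Ki/n = 530·0.004752/0.28 = 8.996 m/d
Retardation R = 1 + ρ_b·K_d/n = 1 + 1.67×2.0/0.28 = 12.93
Contaminant velocity v_c = v/R = 8.996/12.93 = 0.6958 m/d
t = L/v_c = 1090/0.6958 = 1567 d
   = 1567/365 = 4.29 yr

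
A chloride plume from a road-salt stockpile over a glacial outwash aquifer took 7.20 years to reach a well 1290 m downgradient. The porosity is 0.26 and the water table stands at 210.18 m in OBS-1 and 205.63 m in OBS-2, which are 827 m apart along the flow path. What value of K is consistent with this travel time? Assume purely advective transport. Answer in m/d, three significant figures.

Hydraulic gradient i = (210.18 − 205.63) / 827 = 4.55 / 827 = 0.005502
t = 7.20 years = 2628 d
v = L / t = 1290 / 2628 = 0.4909 m/d
K = v · n / i = 0.4909 × 0.26 / 0.005502 = 23.2 m/d

23.2 m/d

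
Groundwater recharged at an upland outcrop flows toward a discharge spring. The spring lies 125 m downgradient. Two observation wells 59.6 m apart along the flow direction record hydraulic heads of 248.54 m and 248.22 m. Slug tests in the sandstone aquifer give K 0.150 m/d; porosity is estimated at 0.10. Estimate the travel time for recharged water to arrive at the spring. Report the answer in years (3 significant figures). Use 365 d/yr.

Hydraulic gradient i = (248.54 − 248.22) / 59.6 = 0.32 / 59.6 = 0.005369
Specific discharge q = 0.150 × 0.005369 = 8.054e-4 m/d
v = Ki/n = 0.150·0.005369/0.10 = 0.008054 m/d
t = L / v = 125 / 0.008054 = 15520 d
   = 15520 / 365 = 42.5 yr

42.5 years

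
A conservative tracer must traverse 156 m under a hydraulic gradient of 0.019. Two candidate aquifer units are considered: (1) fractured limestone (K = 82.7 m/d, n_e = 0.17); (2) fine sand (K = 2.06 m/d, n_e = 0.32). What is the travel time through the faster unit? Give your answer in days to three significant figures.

16.9 days

Unit 1 (fractured limestone): v = 82.7×0.019/0.17 = 9.243 m/d, t = 156/9.243 = 16.88 d
Unit 2 (fine sand): v = 2.06×0.019/0.32 = 0.1223 m/d, t = 156/0.1223 = 1275 d
Faster unit: t = 16.9 d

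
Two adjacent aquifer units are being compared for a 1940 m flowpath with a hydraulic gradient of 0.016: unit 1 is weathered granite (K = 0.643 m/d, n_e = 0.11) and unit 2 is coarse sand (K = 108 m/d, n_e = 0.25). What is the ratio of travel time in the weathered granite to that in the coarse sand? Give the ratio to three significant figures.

73.9

Unit 1 (weathered granite): v = 0.643×0.016/0.11 = 0.09353 m/d, t = 1940/0.09353 = 20740 d
Unit 2 (coarse sand): v = 108×0.016/0.25 = 6.912 m/d, t = 1940/6.912 = 280.7 d
t(weathered granite) / t(coarse sand) = 20740/280.7 = 73.9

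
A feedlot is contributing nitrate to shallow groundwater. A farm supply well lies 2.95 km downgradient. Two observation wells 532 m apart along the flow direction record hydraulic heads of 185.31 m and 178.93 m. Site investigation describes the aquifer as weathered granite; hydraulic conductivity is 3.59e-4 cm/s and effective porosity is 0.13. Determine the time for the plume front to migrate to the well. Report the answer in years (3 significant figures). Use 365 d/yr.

Hydraulic gradient i = (185.31 − 178.93) / 532 = 6.38 / 532 = 0.01199
K = 3.59e-4 cm/s × 864 = 0.3102 m/d
Darcy flux q = K·i = 0.3102 × 0.01199 = 0.003720 m/d
v_s = q/n_e = 0.003720/0.13 = 0.02861 m/d
L = 2.95 km = 2950 m
t = L / v = 2950 / 0.02861 = 103100 d
   = 103100 / 365 = 282 yr

282 years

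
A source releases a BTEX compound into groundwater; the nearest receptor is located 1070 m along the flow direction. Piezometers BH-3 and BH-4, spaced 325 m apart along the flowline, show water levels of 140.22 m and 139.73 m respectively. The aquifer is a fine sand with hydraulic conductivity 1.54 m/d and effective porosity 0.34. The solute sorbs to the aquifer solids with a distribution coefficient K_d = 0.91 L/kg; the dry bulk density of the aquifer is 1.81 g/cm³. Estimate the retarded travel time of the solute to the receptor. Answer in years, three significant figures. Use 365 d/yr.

2510 years

Hydraulic gradient i = (140.22 − 139.73) / 325 = 0.49 / 325 = 0.001508
Specific discharge q = 1.54 × 0.001508 = 0.002322 m/d
Seepage velocity v = q / n = 0.002322 / 0.34 = 0.006829 m/d
Retardation R = 1 + ρ_b·K_d/n = 1 + 1.81×0.91/0.34 = 5.844
Contaminant velocity v_c = v/R = 0.006829/5.844 = 0.001168 m/d
t = L/v_c = 1070/0.001168 = 915700 d
   = 915700/365 = 2510 yr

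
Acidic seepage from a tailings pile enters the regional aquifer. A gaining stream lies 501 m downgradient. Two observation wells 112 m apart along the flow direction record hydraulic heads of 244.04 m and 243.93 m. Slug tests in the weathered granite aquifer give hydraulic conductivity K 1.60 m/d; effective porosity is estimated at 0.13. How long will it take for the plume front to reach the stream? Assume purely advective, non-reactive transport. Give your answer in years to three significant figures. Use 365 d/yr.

114 years

Hydraulic gradient i = (244.04 − 243.93) / 112 = 0.11 / 112 = 9.821e-4
q = Ki = 1.60 × 9.821e-4 = 0.001571 m/d
v = Ki/n = 1.60·9.821e-4/0.13 = 0.01209 m/d
t = L / v = 501 / 0.01209 = 41450 d
   = 41450 / 365 = 114 yr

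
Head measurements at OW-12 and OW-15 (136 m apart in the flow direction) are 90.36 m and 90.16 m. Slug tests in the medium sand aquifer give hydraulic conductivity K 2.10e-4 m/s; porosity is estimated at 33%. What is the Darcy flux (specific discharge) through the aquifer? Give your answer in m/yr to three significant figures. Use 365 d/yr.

Hydraulic gradient i = (90.36 − 90.16) / 136 = 0.20 / 136 = 0.001471
K = 2.10e-4 m/s × 86400 s/d = 18.14 m/d
Darcy flux q = K·i = 18.14 × 0.001471 = 0.02668 m/d
   = 0.02668 × 365 = 9.74 m/yr

9.74 m/yr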